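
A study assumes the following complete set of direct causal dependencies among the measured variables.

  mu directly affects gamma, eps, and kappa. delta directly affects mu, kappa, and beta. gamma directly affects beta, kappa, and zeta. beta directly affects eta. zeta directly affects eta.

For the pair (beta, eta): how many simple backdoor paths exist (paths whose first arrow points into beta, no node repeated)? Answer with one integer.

5

A backdoor path from beta to eta is any simple undirected path whose first edge points into beta (i.e. leaves beta via a parent).
Parents of beta: {delta, gamma}.
Enumerating:
  P1: beta <- delta -> mu -> gamma -> zeta -> eta
  P2: beta <- delta -> mu -> kappa <- gamma -> zeta -> eta
  P3: beta <- delta -> kappa <- mu -> gamma -> zeta -> eta
  P4: beta <- delta -> kappa <- gamma -> zeta -> eta
  P5: beta <- gamma -> zeta -> eta
That exhausts the simple backdoor paths. Count: 5.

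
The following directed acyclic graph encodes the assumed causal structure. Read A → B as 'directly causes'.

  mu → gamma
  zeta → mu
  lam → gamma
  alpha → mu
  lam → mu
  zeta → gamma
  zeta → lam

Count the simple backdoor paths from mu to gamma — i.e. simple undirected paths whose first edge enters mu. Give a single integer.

A backdoor path from mu to gamma is any simple undirected path whose first edge points into mu (i.e. leaves mu via a parent).
Parents of mu: {alpha, lam, zeta}.
Enumerating:
  P1: mu <- zeta -> lam -> gamma
  P2: mu <- zeta -> gamma
  P3: mu <- lam <- zeta -> gamma
  P4: mu <- lam -> gamma
That exhausts the simple backdoor paths. Count: 4.

4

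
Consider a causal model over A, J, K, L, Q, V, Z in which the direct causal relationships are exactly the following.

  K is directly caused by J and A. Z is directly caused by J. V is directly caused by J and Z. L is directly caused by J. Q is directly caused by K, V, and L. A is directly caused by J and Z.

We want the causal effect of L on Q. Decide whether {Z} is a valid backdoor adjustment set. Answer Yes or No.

No

Backdoor paths from L to Q (paths whose first edge points into L):
  P1: L <- J -> Z -> A -> K -> Q
  P2: L <- J -> Z -> V -> Q
  P3: L <- J -> A <- Z -> V -> Q
  P4: L <- J -> A -> K -> Q
  P5: L <- J -> K <- A <- Z -> V -> Q
  P6: L <- J -> K -> Q
  P7: L <- J -> V <- Z -> A -> K -> Q
  P8: L <- J -> V -> Q
Condition 1 (no descendant of L in the set): holds — descendants of L are {Q}; none are in {Z}.
Condition 2 (every backdoor path blocked by {Z}):
  P1: blocked at chain node Z ∈ conditioning set.
  P2: blocked at chain node Z ∈ conditioning set.
  P3: blocked at collider A (neither it nor any descendant is in the conditioning set).
  P4: open — no interior node is in the conditioning set.
  P5: blocked at collider K (neither it nor any descendant is in the conditioning set).
  P6: open — no interior node is in the conditioning set.
  P7: blocked at collider V (neither it nor any descendant is in the conditioning set).
  P8: open — no interior node is in the conditioning set.
{Z} does not satisfy the backdoor criterion.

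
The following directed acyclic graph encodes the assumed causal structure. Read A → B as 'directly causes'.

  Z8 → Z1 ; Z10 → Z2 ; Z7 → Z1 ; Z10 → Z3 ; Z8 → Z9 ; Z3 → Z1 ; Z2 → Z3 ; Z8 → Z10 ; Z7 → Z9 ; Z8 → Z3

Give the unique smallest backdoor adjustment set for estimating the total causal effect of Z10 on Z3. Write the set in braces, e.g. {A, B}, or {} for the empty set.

Variables eligible for adjustment (non-descendants of Z10, excluding Z10 and Z3): {Z7, Z8, Z9}.
Backdoor paths from Z10 to Z3:
  P1: Z10 <- Z8 -> Z9 <- Z7 -> Z1 <- Z3
  P2: Z10 <- Z8 -> Z3
  P3: Z10 <- Z8 -> Z1 <- Z3
The empty set is not sufficient: P2 (Z10 <- Z8 -> Z3) has no collider blocking it and no conditioned non-collider, so it is open.
Try {Z8}:
  P1: blocked at fork node Z8 ∈ conditioning set.
  P2: blocked at fork node Z8 ∈ conditioning set.
  P3: blocked at fork node Z8 ∈ conditioning set.
{Z8} contains no descendant of Z10 and blocks every backdoor path.
No other singleton works — e.g. {Z7} leaves P2 open — so {Z8} is the unique smallest valid adjustment set.

{Z8}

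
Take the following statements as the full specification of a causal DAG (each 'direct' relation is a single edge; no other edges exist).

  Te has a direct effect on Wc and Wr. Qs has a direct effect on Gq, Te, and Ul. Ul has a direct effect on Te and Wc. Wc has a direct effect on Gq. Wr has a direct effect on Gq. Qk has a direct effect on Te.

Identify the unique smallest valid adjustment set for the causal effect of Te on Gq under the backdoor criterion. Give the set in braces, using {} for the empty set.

{Qs, Ul}

Variables eligible for adjustment (non-descendants of Te, excluding Te and Gq): {Qk, Qs, Ul}.
Backdoor paths from Te to Gq:
  P1: Te <- Qs -> Ul -> Wc -> Gq
  P2: Te <- Qs -> Gq
  P3: Te <- Ul <- Qs -> Gq
  P4: Te <- Ul -> Wc -> Gq
The empty set is not sufficient: P1 (Te <- Qs -> Ul -> Wc -> Gq) has no collider blocking it and no conditioned non-collider, so it is open.
Try {Qs, Ul}:
  P1: blocked at fork node Qs ∈ conditioning set.
  P2: blocked at fork node Qs ∈ conditioning set.
  P3: blocked at chain node Ul ∈ conditioning set.
  P4: blocked at fork node Ul ∈ conditioning set.
{Qs, Ul} contains no descendant of Te and blocks every backdoor path.
Every element of {Qs, Ul} is needed (dropping Qs leaves P2 open; dropping Ul leaves P4 open), so no proper subset is valid.
Among all size-2 subsets of the eligible variables, only {Qs, Ul} blocks every backdoor path, so it is the unique smallest valid adjustment set.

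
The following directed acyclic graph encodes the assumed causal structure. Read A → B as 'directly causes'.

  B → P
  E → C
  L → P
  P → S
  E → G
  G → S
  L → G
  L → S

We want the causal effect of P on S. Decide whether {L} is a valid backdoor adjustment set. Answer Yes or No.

Backdoor paths from P to S (paths whose first edge points into P):
  P1: P <- L -> G -> S
  P2: P <- L -> S
Condition 1 (no descendant of P in the set): holds — descendants of P are {S}; none are in {L}.
Condition 2 (every backdoor path blocked by {L}):
  P1: blocked at fork node L ∈ conditioning set.
  P2: blocked at fork node L ∈ conditioning set.
{L} satisfies the backdoor criterion.

Yes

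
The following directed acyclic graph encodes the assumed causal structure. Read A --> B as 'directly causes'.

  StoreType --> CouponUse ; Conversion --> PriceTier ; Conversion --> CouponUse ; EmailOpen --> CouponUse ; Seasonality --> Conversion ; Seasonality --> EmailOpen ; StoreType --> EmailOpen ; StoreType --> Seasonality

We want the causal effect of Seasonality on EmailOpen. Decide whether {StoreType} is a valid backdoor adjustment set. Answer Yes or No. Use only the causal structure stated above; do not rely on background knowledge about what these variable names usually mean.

Yes

Backdoor paths from Seasonality to EmailOpen (paths whose first edge points into Seasonality):
  P1: Seasonality <- StoreType -> EmailOpen
  P2: Seasonality <- StoreType -> CouponUse <- EmailOpen
Condition 1 (no descendant of Seasonality in the set): holds — descendants of Seasonality are {Conversion, CouponUse, EmailOpen, PriceTier}; none are in {StoreType}.
Condition 2 (every backdoor path blocked by {StoreType}):
  P1: blocked at fork node StoreType ∈ conditioning set.
  P2: blocked at fork node StoreType ∈ conditioning set.
{StoreType} satisfies the backdoor criterion.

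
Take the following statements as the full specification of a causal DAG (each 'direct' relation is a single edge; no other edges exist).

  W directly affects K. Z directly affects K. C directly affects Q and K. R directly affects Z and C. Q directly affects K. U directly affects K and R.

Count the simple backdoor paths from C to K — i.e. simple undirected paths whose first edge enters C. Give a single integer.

2

A backdoor path from C to K is any simple undirected path whose first edge points into C (i.e. leaves C via a parent).
Parents of C: {R}.
Enumerating:
  P1: C <- R <- U -> K
  P2: C <- R -> Z -> K
That exhausts the simple backdoor paths. Count: 2.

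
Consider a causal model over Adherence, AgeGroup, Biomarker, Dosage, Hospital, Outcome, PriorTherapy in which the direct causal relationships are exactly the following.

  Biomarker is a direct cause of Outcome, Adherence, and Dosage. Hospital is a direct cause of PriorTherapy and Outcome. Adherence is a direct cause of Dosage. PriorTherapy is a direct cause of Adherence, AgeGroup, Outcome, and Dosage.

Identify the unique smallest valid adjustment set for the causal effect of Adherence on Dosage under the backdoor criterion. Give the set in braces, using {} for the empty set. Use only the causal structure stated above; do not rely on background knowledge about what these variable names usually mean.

{Biomarker, PriorTherapy}

Variables eligible for adjustment (non-descendants of Adherence, excluding Adherence and Dosage): {AgeGroup, Biomarker, Hospital, Outcome, PriorTherapy}.
Backdoor paths from Adherence to Dosage:
  P1: Adherence <- Biomarker -> Outcome <- Hospital -> PriorTherapy -> Dosage
  P2: Adherence <- Biomarker -> Outcome <- PriorTherapy -> Dosage
  P3: Adherence <- Biomarker -> Dosage
  P4: Adherence <- PriorTherapy <- Hospital -> Outcome <- Biomarker -> Dosage
  P5: Adherence <- PriorTherapy -> Outcome <- Biomarker -> Dosage
  P6: Adherence <- PriorTherapy -> Dosage
The empty set is not sufficient: P3 (Adherence <- Biomarker -> Dosage) has no collider blocking it and no conditioned non-collider, so it is open.
Try {Biomarker, PriorTherapy}:
  P1: blocked at fork node Biomarker ∈ conditioning set.
  P2: blocked at fork node Biomarker ∈ conditioning set.
  P3: blocked at fork node Biomarker ∈ conditioning set.
  P4: blocked at chain node PriorTherapy ∈ conditioning set.
  P5: blocked at fork node PriorTherapy ∈ conditioning set.
  P6: blocked at fork node PriorTherapy ∈ conditioning set.
{Biomarker, PriorTherapy} contains no descendant of Adherence and blocks every backdoor path.
Every element of {Biomarker, PriorTherapy} is needed (dropping Biomarker leaves P3 open; dropping PriorTherapy leaves P6 open), so no proper subset is valid.
Among all size-2 subsets of the eligible variables, only {Biomarker, PriorTherapy} blocks every backdoor path, so it is the unique smallest valid adjustment set.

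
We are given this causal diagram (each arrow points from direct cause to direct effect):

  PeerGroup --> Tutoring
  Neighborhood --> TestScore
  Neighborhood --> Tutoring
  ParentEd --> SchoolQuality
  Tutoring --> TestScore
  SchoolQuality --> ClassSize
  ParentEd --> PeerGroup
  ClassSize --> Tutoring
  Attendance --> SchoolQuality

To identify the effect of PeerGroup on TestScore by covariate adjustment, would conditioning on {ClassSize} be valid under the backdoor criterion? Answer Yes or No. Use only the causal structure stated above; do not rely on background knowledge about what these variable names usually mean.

Backdoor paths from PeerGroup to TestScore (paths whose first edge points into PeerGroup):
  P1: PeerGroup <- ParentEd -> SchoolQuality -> ClassSize -> Tutoring <- Neighborhood -> TestScore
  P2: PeerGroup <- ParentEd -> SchoolQuality -> ClassSize -> Tutoring -> TestScore
Condition 1 (no descendant of PeerGroup in the set): holds — descendants of PeerGroup are {TestScore, Tutoring}; none are in {ClassSize}.
Condition 2 (every backdoor path blocked by {ClassSize}):
  P1: blocked at chain node ClassSize ∈ conditioning set.
  P2: blocked at chain node ClassSize ∈ conditioning set.
{ClassSize} satisfies the backdoor criterion.

Yes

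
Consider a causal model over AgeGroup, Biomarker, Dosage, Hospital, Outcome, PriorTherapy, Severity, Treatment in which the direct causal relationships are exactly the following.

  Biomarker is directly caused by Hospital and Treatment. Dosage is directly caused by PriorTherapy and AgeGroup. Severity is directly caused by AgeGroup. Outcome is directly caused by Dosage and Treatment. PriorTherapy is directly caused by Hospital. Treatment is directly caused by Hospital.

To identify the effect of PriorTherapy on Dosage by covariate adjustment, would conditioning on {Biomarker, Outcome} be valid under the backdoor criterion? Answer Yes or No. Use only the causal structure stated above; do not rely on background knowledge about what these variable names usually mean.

Backdoor paths from PriorTherapy to Dosage (paths whose first edge points into PriorTherapy):
  P1: PriorTherapy <- Hospital -> Treatment -> Outcome <- Dosage
  P2: PriorTherapy <- Hospital -> Biomarker <- Treatment -> Outcome <- Dosage
Condition 1 (no descendant of PriorTherapy in the set): FAILS — Outcome is a descendant of PriorTherapy.
Condition 2 (every backdoor path blocked by {Biomarker, Outcome}):
  P1: open — collider(s) Outcome are conditioned on (or have a conditioned descendant) and no non-collider on the path is in the set.
  P2: open — collider(s) Biomarker, Outcome are conditioned on (or have a conditioned descendant) and no non-collider on the path is in the set.
{Biomarker, Outcome} does not satisfy the backdoor criterion.

No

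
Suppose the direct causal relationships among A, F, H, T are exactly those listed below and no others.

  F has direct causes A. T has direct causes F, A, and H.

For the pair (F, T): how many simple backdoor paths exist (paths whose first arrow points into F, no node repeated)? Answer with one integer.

1

A backdoor path from F to T is any simple undirected path whose first edge points into F (i.e. leaves F via a parent).
Parents of F: {A}.
Enumerating:
  P1: F <- A -> T
That exhausts the simple backdoor paths. Count: 1.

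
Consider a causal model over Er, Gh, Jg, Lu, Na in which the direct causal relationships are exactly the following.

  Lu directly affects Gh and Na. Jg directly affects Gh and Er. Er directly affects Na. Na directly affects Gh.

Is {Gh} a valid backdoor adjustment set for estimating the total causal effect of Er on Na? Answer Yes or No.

No

Backdoor paths from Er to Na (paths whose first edge points into Er):
  P1: Er <- Jg -> Gh <- Lu -> Na
  P2: Er <- Jg -> Gh <- Na
Condition 1 (no descendant of Er in the set): FAILS — Gh is a descendant of Er.
Condition 2 (every backdoor path blocked by {Gh}):
  P1: open — collider(s) Gh are conditioned on (or have a conditioned descendant) and no non-collider on the path is in the set.
  P2: open — collider(s) Gh are conditioned on (or have a conditioned descendant) and no non-collider on the path is in the set.
{Gh} does not satisfy the backdoor criterion.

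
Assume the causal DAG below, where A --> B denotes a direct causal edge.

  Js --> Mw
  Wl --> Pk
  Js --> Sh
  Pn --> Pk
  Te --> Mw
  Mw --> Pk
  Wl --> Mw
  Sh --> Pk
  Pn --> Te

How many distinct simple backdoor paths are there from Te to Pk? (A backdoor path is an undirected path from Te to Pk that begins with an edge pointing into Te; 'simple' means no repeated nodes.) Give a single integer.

1

A backdoor path from Te to Pk is any simple undirected path whose first edge points into Te (i.e. leaves Te via a parent).
Parents of Te: {Pn}.
Enumerating:
  P1: Te <- Pn -> Pk
That exhausts the simple backdoor paths. Count: 1.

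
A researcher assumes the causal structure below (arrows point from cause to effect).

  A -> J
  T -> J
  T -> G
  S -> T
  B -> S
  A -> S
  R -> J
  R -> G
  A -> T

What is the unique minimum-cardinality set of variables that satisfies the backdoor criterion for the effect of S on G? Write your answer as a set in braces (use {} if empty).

Variables eligible for adjustment (non-descendants of S, excluding S and G): {A, B, R}.
Backdoor paths from S to G:
  P1: S <- A -> T -> G
  P2: S <- A -> T -> J <- R -> G
  P3: S <- A -> J <- T -> G
  P4: S <- A -> J <- R -> G
The empty set is not sufficient: P1 (S <- A -> T -> G) has no collider blocking it and no conditioned non-collider, so it is open.
Try {A}:
  P1: blocked at fork node A ∈ conditioning set.
  P2: blocked at fork node A ∈ conditioning set.
  P3: blocked at fork node A ∈ conditioning set.
  P4: blocked at fork node A ∈ conditioning set.
{A} contains no descendant of S and blocks every backdoor path.
No other singleton works — e.g. {B} leaves P1 open — so {A} is the unique smallest valid adjustment set.

{A}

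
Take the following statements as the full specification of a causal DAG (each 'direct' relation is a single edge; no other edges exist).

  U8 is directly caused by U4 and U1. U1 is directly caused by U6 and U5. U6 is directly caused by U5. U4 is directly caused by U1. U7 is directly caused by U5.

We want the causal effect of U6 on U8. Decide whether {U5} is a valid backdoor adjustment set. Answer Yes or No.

Backdoor paths from U6 to U8 (paths whose first edge points into U6):
  P1: U6 <- U5 -> U1 -> U4 -> U8
  P2: U6 <- U5 -> U1 -> U8
Condition 1 (no descendant of U6 in the set): holds — descendants of U6 are {U1, U4, U8}; none are in {U5}.
Condition 2 (every backdoor path blocked by {U5}):
  P1: blocked at fork node U5 ∈ conditioning set.
  P2: blocked at fork node U5 ∈ conditioning set.
{U5} satisfies the backdoor criterion.

Yes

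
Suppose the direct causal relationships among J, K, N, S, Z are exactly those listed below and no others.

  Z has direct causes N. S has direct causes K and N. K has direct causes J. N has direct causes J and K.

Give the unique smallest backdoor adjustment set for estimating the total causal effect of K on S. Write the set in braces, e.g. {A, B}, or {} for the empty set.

Variables eligible for adjustment (non-descendants of K, excluding K and S): {J}.
Backdoor paths from K to S:
  P1: K <- J -> N -> S
The empty set is not sufficient: P1 (K <- J -> N -> S) has no collider blocking it and no conditioned non-collider, so it is open.
Try {J}:
  P1: blocked at fork node J ∈ conditioning set.
{J} contains no descendant of K and blocks every backdoor path.
{J} is the unique smallest valid adjustment set.

{J}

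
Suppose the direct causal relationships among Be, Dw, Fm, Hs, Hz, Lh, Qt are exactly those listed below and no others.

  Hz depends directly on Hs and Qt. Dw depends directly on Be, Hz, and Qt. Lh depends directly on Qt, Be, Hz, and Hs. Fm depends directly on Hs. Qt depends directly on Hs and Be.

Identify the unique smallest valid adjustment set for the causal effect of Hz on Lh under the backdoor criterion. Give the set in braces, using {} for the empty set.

{Hs, Qt}

Variables eligible for adjustment (non-descendants of Hz, excluding Hz and Lh): {Be, Fm, Hs, Qt}.
Backdoor paths from Hz to Lh:
  P1: Hz <- Hs -> Qt <- Be -> Lh
  P2: Hz <- Hs -> Qt -> Dw <- Be -> Lh
  P3: Hz <- Hs -> Qt -> Lh
  P4: Hz <- Hs -> Lh
  P5: Hz <- Qt <- Be -> Lh
  P6: Hz <- Qt <- Hs -> Lh
  P7: Hz <- Qt -> Dw <- Be -> Lh
  P8: Hz <- Qt -> Lh
The empty set is not sufficient: P3 (Hz <- Hs -> Qt -> Lh) has no collider blocking it and no conditioned non-collider, so it is open.
Try {Hs, Qt}:
  P1: blocked at fork node Hs ∈ conditioning set.
  P2: blocked at fork node Hs ∈ conditioning set.
  P3: blocked at fork node Hs ∈ conditioning set.
  P4: blocked at fork node Hs ∈ conditioning set.
  P5: blocked at chain node Qt ∈ conditioning set.
  P6: blocked at chain node Qt ∈ conditioning set.
  P7: blocked at fork node Qt ∈ conditioning set.
  P8: blocked at fork node Qt ∈ conditioning set.
{Hs, Qt} contains no descendant of Hz and blocks every backdoor path.
Every element of {Hs, Qt} is needed (dropping Hs leaves P1 open; dropping Qt leaves P5 open), so no proper subset is valid.
Among all size-2 subsets of the eligible variables, only {Hs, Qt} blocks every backdoor path, so it is the unique smallest valid adjustment set.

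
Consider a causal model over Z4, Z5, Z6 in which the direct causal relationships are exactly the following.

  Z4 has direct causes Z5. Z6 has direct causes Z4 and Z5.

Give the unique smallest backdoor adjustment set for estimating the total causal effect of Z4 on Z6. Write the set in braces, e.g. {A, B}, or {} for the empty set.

Variables eligible for adjustment (non-descendants of Z4, excluding Z4 and Z6): {Z5}.
Backdoor paths from Z4 to Z6:
  P1: Z4 <- Z5 -> Z6
The empty set is not sufficient: P1 (Z4 <- Z5 -> Z6) has no collider blocking it and no conditioned non-collider, so it is open.
Try {Z5}:
  P1: blocked at fork node Z5 ∈ conditioning set.
{Z5} contains no descendant of Z4 and blocks every backdoor path.
{Z5} is the unique smallest valid adjustment set.

{Z5}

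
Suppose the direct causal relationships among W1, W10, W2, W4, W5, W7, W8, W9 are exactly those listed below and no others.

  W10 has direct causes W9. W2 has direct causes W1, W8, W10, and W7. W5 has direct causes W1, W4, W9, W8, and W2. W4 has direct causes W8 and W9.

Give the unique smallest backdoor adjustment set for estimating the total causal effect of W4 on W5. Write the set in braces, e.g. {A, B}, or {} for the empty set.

Variables eligible for adjustment (non-descendants of W4, excluding W4 and W5): {W1, W10, W2, W7, W8, W9}.
Backdoor paths from W4 to W5:
  P1: W4 <- W8 -> W2 <- W10 <- W9 -> W5
  P2: W4 <- W8 -> W2 <- W1 -> W5
  P3: W4 <- W8 -> W2 -> W5
  P4: W4 <- W8 -> W5
  P5: W4 <- W9 -> W10 -> W2 <- W8 -> W5
  P6: W4 <- W9 -> W10 -> W2 <- W1 -> W5
  P7: W4 <- W9 -> W10 -> W2 -> W5
  P8: W4 <- W9 -> W5
The empty set is not sufficient: P3 (W4 <- W8 -> W2 -> W5) has no collider blocking it and no conditioned non-collider, so it is open.
Try {W8, W9}:
  P1: blocked at fork node W8 ∈ conditioning set.
  P2: blocked at fork node W8 ∈ conditioning set.
  P3: blocked at fork node W8 ∈ conditioning set.
  P4: blocked at fork node W8 ∈ conditioning set.
  P5: blocked at fork node W9 ∈ conditioning set.
  P6: blocked at fork node W9 ∈ conditioning set.
  P7: blocked at fork node W9 ∈ conditioning set.
  P8: blocked at fork node W9 ∈ conditioning set.
{W8, W9} contains no descendant of W4 and blocks every backdoor path.
Every element of {W8, W9} is needed (dropping W8 leaves P3 open; dropping W9 leaves P7 open), so no proper subset is valid.
Among all size-2 subsets of the eligible variables, only {W8, W9} blocks every backdoor path, so it is the unique smallest valid adjustment set.

{W8, W9}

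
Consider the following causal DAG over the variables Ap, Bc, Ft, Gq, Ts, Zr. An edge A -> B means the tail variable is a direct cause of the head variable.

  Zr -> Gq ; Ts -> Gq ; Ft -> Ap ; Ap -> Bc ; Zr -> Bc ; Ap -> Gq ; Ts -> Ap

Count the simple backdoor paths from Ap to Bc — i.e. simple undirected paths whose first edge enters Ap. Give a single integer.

1

A backdoor path from Ap to Bc is any simple undirected path whose first edge points into Ap (i.e. leaves Ap via a parent).
Parents of Ap: {Ft, Ts}.
Enumerating:
  P1: Ap <- Ts -> Gq <- Zr -> Bc
That exhausts the simple backdoor paths. Count: 1.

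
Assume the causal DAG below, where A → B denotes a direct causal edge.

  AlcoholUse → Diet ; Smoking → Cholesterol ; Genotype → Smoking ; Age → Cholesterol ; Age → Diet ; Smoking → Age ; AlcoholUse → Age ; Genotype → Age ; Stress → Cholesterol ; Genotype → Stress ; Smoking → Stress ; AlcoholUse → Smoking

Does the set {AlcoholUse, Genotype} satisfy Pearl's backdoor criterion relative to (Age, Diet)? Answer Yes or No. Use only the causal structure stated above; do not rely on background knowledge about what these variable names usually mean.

Backdoor paths from Age to Diet (paths whose first edge points into Age):
  P1: Age <- Genotype -> Smoking <- AlcoholUse -> Diet
  P2: Age <- Genotype -> Stress <- Smoking <- AlcoholUse -> Diet
  P3: Age <- Genotype -> Stress -> Cholesterol <- Smoking <- AlcoholUse -> Diet
  P4: Age <- AlcoholUse -> Diet
  P5: Age <- Smoking <- AlcoholUse -> Diet
Condition 1 (no descendant of Age in the set): holds — descendants of Age are {Cholesterol, Diet}; none are in {AlcoholUse, Genotype}.
Condition 2 (every backdoor path blocked by {AlcoholUse, Genotype}):
  P1: blocked at fork node Genotype ∈ conditioning set.
  P2: blocked at fork node Genotype ∈ conditioning set.
  P3: blocked at fork node Genotype ∈ conditioning set.
  P4: blocked at fork node AlcoholUse ∈ conditioning set.
  P5: blocked at fork node AlcoholUse ∈ conditioning set.
{AlcoholUse, Genotype} satisfies the backdoor criterion.

Yes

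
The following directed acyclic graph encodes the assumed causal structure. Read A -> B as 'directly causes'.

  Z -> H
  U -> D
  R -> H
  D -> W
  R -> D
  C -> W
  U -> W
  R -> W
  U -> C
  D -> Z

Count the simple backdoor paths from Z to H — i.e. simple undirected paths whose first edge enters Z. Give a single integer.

4

A backdoor path from Z to H is any simple undirected path whose first edge points into Z (i.e. leaves Z via a parent).
Parents of Z: {D}.
Enumerating:
  P1: Z <- D <- R -> H
  P2: Z <- D <- U -> C -> W <- R -> H
  P3: Z <- D <- U -> W <- R -> H
  P4: Z <- D -> W <- R -> H
That exhausts the simple backdoor paths. Count: 4.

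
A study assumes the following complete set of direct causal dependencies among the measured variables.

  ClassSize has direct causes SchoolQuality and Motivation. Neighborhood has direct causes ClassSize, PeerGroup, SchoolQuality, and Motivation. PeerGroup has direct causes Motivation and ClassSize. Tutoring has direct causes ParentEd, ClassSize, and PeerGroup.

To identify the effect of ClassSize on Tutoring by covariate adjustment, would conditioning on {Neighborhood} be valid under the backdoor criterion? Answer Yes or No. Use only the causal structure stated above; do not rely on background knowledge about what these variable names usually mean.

Backdoor paths from ClassSize to Tutoring (paths whose first edge points into ClassSize):
  P1: ClassSize <- SchoolQuality -> Neighborhood <- Motivation -> PeerGroup -> Tutoring
  P2: ClassSize <- SchoolQuality -> Neighborhood <- PeerGroup -> Tutoring
  P3: ClassSize <- Motivation -> PeerGroup -> Tutoring
  P4: ClassSize <- Motivation -> Neighborhood <- PeerGroup -> Tutoring
Condition 1 (no descendant of ClassSize in the set): FAILS — Neighborhood is a descendant of ClassSize.
Condition 2 (every backdoor path blocked by {Neighborhood}):
  P1: open — collider(s) Neighborhood are conditioned on (or have a conditioned descendant) and no non-collider on the path is in the set.
  P2: open — collider(s) Neighborhood are conditioned on (or have a conditioned descendant) and no non-collider on the path is in the set.
  P3: open — no interior node is in the conditioning set.
  P4: open — collider(s) Neighborhood are conditioned on (or have a conditioned descendant) and no non-collider on the path is in the set.
{Neighborhood} does not satisfy the backdoor criterion.

No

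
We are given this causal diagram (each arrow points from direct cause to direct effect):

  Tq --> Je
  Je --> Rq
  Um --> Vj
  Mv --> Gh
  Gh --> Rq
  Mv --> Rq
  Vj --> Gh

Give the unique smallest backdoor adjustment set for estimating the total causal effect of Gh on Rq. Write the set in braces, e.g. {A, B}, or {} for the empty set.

Variables eligible for adjustment (non-descendants of Gh, excluding Gh and Rq): {Je, Mv, Tq, Um, Vj}.
Backdoor paths from Gh to Rq:
  P1: Gh <- Mv -> Rq
The empty set is not sufficient: P1 (Gh <- Mv -> Rq) has no collider blocking it and no conditioned non-collider, so it is open.
Try {Mv}:
  P1: blocked at fork node Mv ∈ conditioning set.
{Mv} contains no descendant of Gh and blocks every backdoor path.
No other singleton works — e.g. {Tq} leaves P1 open — so {Mv} is the unique smallest valid adjustment set.

{Mv}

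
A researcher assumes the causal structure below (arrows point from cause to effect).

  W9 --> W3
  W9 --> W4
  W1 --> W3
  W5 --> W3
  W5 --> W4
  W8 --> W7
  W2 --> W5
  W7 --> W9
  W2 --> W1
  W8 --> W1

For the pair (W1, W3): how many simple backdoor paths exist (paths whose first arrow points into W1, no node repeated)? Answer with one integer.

4

A backdoor path from W1 to W3 is any simple undirected path whose first edge points into W1 (i.e. leaves W1 via a parent).
Parents of W1: {W2, W8}.
Enumerating:
  P1: W1 <- W2 -> W5 -> W4 <- W9 -> W3
  P2: W1 <- W2 -> W5 -> W3
  P3: W1 <- W8 -> W7 -> W9 -> W4 <- W5 -> W3
  P4: W1 <- W8 -> W7 -> W9 -> W3
That exhausts the simple backdoor paths. Count: 4.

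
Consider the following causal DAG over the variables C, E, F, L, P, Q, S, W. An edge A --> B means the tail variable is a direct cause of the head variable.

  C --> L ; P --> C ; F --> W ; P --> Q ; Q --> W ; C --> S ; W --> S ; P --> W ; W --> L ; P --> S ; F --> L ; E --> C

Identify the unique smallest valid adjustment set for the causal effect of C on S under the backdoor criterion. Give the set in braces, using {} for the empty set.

{P}

Variables eligible for adjustment (non-descendants of C, excluding C and S): {E, F, P, Q, W}.
Backdoor paths from C to S:
  P1: C <- P -> Q -> W -> S
  P2: C <- P -> W -> S
  P3: C <- P -> S
The empty set is not sufficient: P1 (C <- P -> Q -> W -> S) has no collider blocking it and no conditioned non-collider, so it is open.
Try {P}:
  P1: blocked at fork node P ∈ conditioning set.
  P2: blocked at fork node P ∈ conditioning set.
  P3: blocked at fork node P ∈ conditioning set.
{P} contains no descendant of C and blocks every backdoor path.
No other singleton works — e.g. {Q} leaves P2 open — so {P} is the unique smallest valid adjustment set.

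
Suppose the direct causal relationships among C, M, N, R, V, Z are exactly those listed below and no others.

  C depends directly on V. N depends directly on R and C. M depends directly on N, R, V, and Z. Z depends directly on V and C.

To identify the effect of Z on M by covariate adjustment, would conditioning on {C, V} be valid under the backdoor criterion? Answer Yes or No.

Backdoor paths from Z to M (paths whose first edge points into Z):
  P1: Z <- V -> C -> N <- R -> M
  P2: Z <- V -> C -> N -> M
  P3: Z <- V -> M
  P4: Z <- C <- V -> M
  P5: Z <- C -> N <- R -> M
  P6: Z <- C -> N -> M
Condition 1 (no descendant of Z in the set): holds — descendants of Z are {M}; none are in {C, V}.
Condition 2 (every backdoor path blocked by {C, V}):
  P1: blocked at fork node V ∈ conditioning set.
  P2: blocked at fork node V ∈ conditioning set.
  P3: blocked at fork node V ∈ conditioning set.
  P4: blocked at chain node C ∈ conditioning set.
  P5: blocked at fork node C ∈ conditioning set.
  P6: blocked at fork node C ∈ conditioning set.
{C, V} satisfies the backdoor criterion.

Yes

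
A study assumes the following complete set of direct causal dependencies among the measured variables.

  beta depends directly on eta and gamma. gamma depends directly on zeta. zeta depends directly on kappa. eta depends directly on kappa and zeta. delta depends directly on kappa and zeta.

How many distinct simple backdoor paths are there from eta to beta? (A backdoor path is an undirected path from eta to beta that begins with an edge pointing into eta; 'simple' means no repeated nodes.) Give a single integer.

3

A backdoor path from eta to beta is any simple undirected path whose first edge points into eta (i.e. leaves eta via a parent).
Parents of eta: {kappa, zeta}.
Enumerating:
  P1: eta <- kappa -> zeta -> gamma -> beta
  P2: eta <- kappa -> delta <- zeta -> gamma -> beta
  P3: eta <- zeta -> gamma -> beta
That exhausts the simple backdoor paths. Count: 3.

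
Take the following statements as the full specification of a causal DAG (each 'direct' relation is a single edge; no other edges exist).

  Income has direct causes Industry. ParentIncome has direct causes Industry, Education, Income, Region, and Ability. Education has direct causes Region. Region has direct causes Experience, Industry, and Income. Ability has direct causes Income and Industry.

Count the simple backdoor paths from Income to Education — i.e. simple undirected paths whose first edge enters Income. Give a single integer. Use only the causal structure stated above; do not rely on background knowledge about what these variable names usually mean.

A backdoor path from Income to Education is any simple undirected path whose first edge points into Income (i.e. leaves Income via a parent).
Parents of Income: {Industry}.
Enumerating:
  P1: Income <- Industry -> Region -> Education
  P2: Income <- Industry -> Region -> ParentIncome <- Education
  P3: Income <- Industry -> Ability -> ParentIncome <- Region -> Education
  P4: Income <- Industry -> Ability -> ParentIncome <- Education
  P5: Income <- Industry -> ParentIncome <- Region -> Education
  P6: Income <- Industry -> ParentIncome <- Education
That exhausts the simple backdoor paths. Count: 6.

6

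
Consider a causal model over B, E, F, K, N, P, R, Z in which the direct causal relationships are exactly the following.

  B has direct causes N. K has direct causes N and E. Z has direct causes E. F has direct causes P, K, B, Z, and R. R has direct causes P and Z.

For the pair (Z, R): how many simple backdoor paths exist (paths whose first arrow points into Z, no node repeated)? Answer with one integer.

A backdoor path from Z to R is any simple undirected path whose first edge points into Z (i.e. leaves Z via a parent).
Parents of Z: {E}.
Enumerating:
  P1: Z <- E -> K <- N -> B -> F <- P -> R
  P2: Z <- E -> K <- N -> B -> F <- R
  P3: Z <- E -> K -> F <- P -> R
  P4: Z <- E -> K -> F <- R
That exhausts the simple backdoor paths. Count: 4.

4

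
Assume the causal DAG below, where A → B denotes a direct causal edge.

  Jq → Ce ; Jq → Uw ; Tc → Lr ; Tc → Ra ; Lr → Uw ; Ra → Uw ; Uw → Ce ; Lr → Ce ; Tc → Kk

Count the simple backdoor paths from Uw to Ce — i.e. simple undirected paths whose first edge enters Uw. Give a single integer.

A backdoor path from Uw to Ce is any simple undirected path whose first edge points into Uw (i.e. leaves Uw via a parent).
Parents of Uw: {Jq, Lr, Ra}.
Enumerating:
  P1: Uw <- Jq -> Ce
  P2: Uw <- Lr -> Ce
  P3: Uw <- Ra <- Tc -> Lr -> Ce
That exhausts the simple backdoor paths. Count: 3.

3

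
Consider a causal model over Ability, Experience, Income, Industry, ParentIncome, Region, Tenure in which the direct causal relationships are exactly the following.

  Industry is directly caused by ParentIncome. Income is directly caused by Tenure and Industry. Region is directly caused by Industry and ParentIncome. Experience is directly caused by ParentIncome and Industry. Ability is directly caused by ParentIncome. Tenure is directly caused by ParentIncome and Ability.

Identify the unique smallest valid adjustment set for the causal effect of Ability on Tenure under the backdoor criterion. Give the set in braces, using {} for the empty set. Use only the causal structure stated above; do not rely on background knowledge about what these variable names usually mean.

{ParentIncome}

Variables eligible for adjustment (non-descendants of Ability, excluding Ability and Tenure): {Experience, Industry, ParentIncome, Region}.
Backdoor paths from Ability to Tenure:
  P1: Ability <- ParentIncome -> Industry -> Income <- Tenure
  P2: Ability <- ParentIncome -> Region <- Industry -> Income <- Tenure
  P3: Ability <- ParentIncome -> Experience <- Industry -> Income <- Tenure
  P4: Ability <- ParentIncome -> Tenure
The empty set is not sufficient: P4 (Ability <- ParentIncome -> Tenure) has no collider blocking it and no conditioned non-collider, so it is open.
Try {ParentIncome}:
  P1: blocked at fork node ParentIncome ∈ conditioning set.
  P2: blocked at fork node ParentIncome ∈ conditioning set.
  P3: blocked at fork node ParentIncome ∈ conditioning set.
  P4: blocked at fork node ParentIncome ∈ conditioning set.
{ParentIncome} contains no descendant of Ability and blocks every backdoor path.
No other singleton works — e.g. {Industry} leaves P4 open — so {ParentIncome} is the unique smallest valid adjustment set.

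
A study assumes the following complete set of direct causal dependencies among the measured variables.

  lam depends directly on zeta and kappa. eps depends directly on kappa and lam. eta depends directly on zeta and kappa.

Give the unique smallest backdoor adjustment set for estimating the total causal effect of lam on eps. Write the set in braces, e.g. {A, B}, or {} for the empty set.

{kappa}

Variables eligible for adjustment (non-descendants of lam, excluding lam and eps): {eta, kappa, zeta}.
Backdoor paths from lam to eps:
  P1: lam <- zeta -> eta <- kappa -> eps
  P2: lam <- kappa -> eps
The empty set is not sufficient: P2 (lam <- kappa -> eps) has no collider blocking it and no conditioned non-collider, so it is open.
Try {kappa}:
  P1: blocked at collider eta (neither it nor any descendant is in the conditioning set).
  P2: blocked at fork node kappa ∈ conditioning set.
{kappa} contains no descendant of lam and blocks every backdoor path.
No other singleton works — e.g. {zeta} leaves P2 open — so {kappa} is the unique smallest valid adjustment set.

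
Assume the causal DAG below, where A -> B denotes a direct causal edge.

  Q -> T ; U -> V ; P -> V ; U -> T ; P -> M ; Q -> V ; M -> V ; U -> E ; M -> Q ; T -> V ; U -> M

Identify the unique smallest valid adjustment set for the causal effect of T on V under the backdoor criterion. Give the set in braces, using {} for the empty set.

{Q, U}

Variables eligible for adjustment (non-descendants of T, excluding T and V): {E, M, P, Q, U}.
Backdoor paths from T to V:
  P1: T <- U -> M <- P -> V
  P2: T <- U -> M -> Q -> V
  P3: T <- U -> M -> V
  P4: T <- U -> V
  P5: T <- Q <- M <- U -> V
  P6: T <- Q <- M <- P -> V
  P7: T <- Q <- M -> V
  P8: T <- Q -> V
The empty set is not sufficient: P2 (T <- U -> M -> Q -> V) has no collider blocking it and no conditioned non-collider, so it is open.
Try {Q, U}:
  P1: blocked at fork node U ∈ conditioning set.
  P2: blocked at fork node U ∈ conditioning set.
  P3: blocked at fork node U ∈ conditioning set.
  P4: blocked at fork node U ∈ conditioning set.
  P5: blocked at chain node Q ∈ conditioning set.
  P6: blocked at chain node Q ∈ conditioning set.
  P7: blocked at chain node Q ∈ conditioning set.
  P8: blocked at fork node Q ∈ conditioning set.
{Q, U} contains no descendant of T and blocks every backdoor path.
Every element of {Q, U} is needed (dropping Q leaves P6 open; dropping U leaves P1 open), so no proper subset is valid.
Among all size-2 subsets of the eligible variables, only {Q, U} blocks every backdoor path, so it is the unique smallest valid adjustment set.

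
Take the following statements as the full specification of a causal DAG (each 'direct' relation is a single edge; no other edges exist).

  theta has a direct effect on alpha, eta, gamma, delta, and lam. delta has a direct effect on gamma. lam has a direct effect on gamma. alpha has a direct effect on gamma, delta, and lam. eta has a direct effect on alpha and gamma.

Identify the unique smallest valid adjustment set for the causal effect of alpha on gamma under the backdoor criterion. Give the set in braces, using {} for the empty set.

Variables eligible for adjustment (non-descendants of alpha, excluding alpha and gamma): {eta, theta}.
Backdoor paths from alpha to gamma:
  P1: alpha <- theta -> eta -> gamma
  P2: alpha <- theta -> lam -> gamma
  P3: alpha <- theta -> delta -> gamma
  P4: alpha <- theta -> gamma
  P5: alpha <- eta <- theta -> lam -> gamma
  P6: alpha <- eta <- theta -> delta -> gamma
  P7: alpha <- eta <- theta -> gamma
  P8: alpha <- eta -> gamma
The empty set is not sufficient: P1 (alpha <- theta -> eta -> gamma) has no collider blocking it and no conditioned non-collider, so it is open.
Try {eta, theta}:
  P1: blocked at fork node theta ∈ conditioning set.
  P2: blocked at fork node theta ∈ conditioning set.
  P3: blocked at fork node theta ∈ conditioning set.
  P4: blocked at fork node theta ∈ conditioning set.
  P5: blocked at chain node eta ∈ conditioning set.
  P6: blocked at chain node eta ∈ conditioning set.
  P7: blocked at chain node eta ∈ conditioning set.
  P8: blocked at fork node eta ∈ conditioning set.
{eta, theta} contains no descendant of alpha and blocks every backdoor path.
Every element of {eta, theta} is needed (dropping eta leaves P8 open; dropping theta leaves P2 open), so no proper subset is valid.
Among all size-2 subsets of the eligible variables, only {eta, theta} blocks every backdoor path, so it is the unique smallest valid adjustment set.

{eta, theta}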